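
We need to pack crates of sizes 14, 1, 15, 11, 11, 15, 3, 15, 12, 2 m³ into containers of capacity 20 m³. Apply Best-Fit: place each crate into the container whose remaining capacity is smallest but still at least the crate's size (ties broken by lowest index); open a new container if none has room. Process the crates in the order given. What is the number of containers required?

7

Put 14 m³ in container 1; 6 m³ remain.
Put 1 m³ in container 1; 5 m³ remain.
Put 15 m³ in container 2; 5 m³ remain.
Put 11 m³ in container 3; 9 m³ remain.
Put 11 m³ in container 4; 9 m³ remain.
Put 15 m³ in container 5; 5 m³ remain.
Put 3 m³ in container 1; 2 m³ remain.
Put 15 m³ in container 6; 5 m³ remain.
Put 12 m³ in container 7; 8 m³ remain.
Put 2 m³ in container 1; 0 m³ remain.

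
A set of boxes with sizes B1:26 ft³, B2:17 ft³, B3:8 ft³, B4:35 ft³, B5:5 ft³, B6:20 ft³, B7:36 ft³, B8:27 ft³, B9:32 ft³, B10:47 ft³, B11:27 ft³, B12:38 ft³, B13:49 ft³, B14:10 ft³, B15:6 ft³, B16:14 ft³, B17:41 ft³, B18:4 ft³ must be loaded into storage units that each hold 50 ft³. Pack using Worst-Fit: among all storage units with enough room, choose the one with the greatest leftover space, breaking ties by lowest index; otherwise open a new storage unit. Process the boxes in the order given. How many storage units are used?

storage unit 1: place B1 (26 ft³), 24 ft³ left
storage unit 1: place B2 (17 ft³), 7 ft³ left
storage unit 2: place B3 (8 ft³), 42 ft³ left
storage unit 2: place B4 (35 ft³), 7 ft³ left
storage unit 1: place B5 (5 ft³), 2 ft³ left
storage unit 3: place B6 (20 ft³), 30 ft³ left
storage unit 4: place B7 (36 ft³), 14 ft³ left
storage unit 3: place B8 (27 ft³), 3 ft³ left
storage unit 5: place B9 (32 ft³), 18 ft³ left
storage unit 6: place B10 (47 ft³), 3 ft³ left
storage unit 7: place B11 (27 ft³), 23 ft³ left
storage unit 8: place B12 (38 ft³), 12 ft³ left
storage unit 9: place B13 (49 ft³), 1 ft³ left
storage unit 7: place B14 (10 ft³), 13 ft³ left
storage unit 5: place B15 (6 ft³), 12 ft³ left
storage unit 4: place B16 (14 ft³), 0 ft³ left
storage unit 10: place B17 (41 ft³), 9 ft³ left
storage unit 7: place B18 (4 ft³), 9 ft³ left
Final storage units: [26,17,5] [8,35] [20,27] [36,14] [32,6] [47] [27,10,4] [38] [49] [41].

10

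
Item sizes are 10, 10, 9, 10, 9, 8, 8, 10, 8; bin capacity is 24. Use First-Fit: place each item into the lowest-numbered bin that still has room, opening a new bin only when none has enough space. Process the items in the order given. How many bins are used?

Put 10 in bin 1; 14 remain.
Put 10 in bin 1; 4 remain.
Put 9 in bin 2; 15 remain.
Put 10 in bin 2; 5 remain.
Put 9 in bin 3; 15 remain.
Put 8 in bin 3; 7 remain.
Put 8 in bin 4; 16 remain.
Put 10 in bin 4; 6 remain.
Put 8 in bin 5; 16 remain.
Final bins: [10,10] [9,10] [9,8] [8,10] [8].

5 bins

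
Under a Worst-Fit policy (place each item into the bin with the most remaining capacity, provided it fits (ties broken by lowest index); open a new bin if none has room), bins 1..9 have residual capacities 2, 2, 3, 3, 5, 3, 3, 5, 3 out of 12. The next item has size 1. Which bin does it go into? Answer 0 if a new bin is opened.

Bins with room: bin 1 (2), bin 2 (2), bin 3 (3), bin 4 (3), bin 5 (5), bin 6 (3), bin 7 (3), bin 8 (5), bin 9 (3).
Most room is bin 5 with 5 free.

5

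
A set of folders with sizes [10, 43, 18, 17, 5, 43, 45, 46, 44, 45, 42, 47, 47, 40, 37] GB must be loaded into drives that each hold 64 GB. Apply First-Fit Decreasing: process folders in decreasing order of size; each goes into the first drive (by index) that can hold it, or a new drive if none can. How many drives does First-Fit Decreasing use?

Sorted descending: 47, 47, 46, 45, 45, 44, 43, 43, 42, 40, 37, 18, 17, 10, 5.
Put 47 GB in drive 1; 17 GB remain.
Put 47 GB in drive 2; 17 GB remain.
Put 46 GB in drive 3; 18 GB remain.
Put 45 GB in drive 4; 19 GB remain.
Put 45 GB in drive 5; 19 GB remain.
Put 44 GB in drive 6; 20 GB remain.
Put 43 GB in drive 7; 21 GB remain.
Put 43 GB in drive 8; 21 GB remain.
Put 42 GB in drive 9; 22 GB remain.
Put 40 GB in drive 10; 24 GB remain.
Put 37 GB in drive 11; 27 GB remain.
Put 18 GB in drive 3; 0 GB remain.
Put 17 GB in drive 1; 0 GB remain.
Put 10 GB in drive 2; 7 GB remain.
Put 5 GB in drive 2; 2 GB remain.

11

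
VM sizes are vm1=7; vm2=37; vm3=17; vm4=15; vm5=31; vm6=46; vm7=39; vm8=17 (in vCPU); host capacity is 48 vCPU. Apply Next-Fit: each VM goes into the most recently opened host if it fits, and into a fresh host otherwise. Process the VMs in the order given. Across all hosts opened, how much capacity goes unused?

Put vm1 (7 vCPU) in host 1; 41 vCPU remain.
Put vm2 (37 vCPU) in host 1; 4 vCPU remain.
Put vm3 (17 vCPU) in host 2; 31 vCPU remain.
Put vm4 (15 vCPU) in host 2; 16 vCPU remain.
Put vm5 (31 vCPU) in host 3; 17 vCPU remain.
Put vm6 (46 vCPU) in host 4; 2 vCPU remain.
Put vm7 (39 vCPU) in host 5; 9 vCPU remain.
Put vm8 (17 vCPU) in host 6; 31 vCPU remain.
6 hosts × 48 vCPU = 288 vCPU; used 209 vCPU; unused 79 vCPU.

79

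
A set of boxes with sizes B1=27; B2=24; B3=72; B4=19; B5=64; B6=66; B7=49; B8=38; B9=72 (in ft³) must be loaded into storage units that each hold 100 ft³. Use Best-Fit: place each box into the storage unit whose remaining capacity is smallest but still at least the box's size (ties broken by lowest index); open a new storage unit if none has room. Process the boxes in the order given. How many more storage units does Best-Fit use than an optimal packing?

Best-Fit: [27,24,49] [72,19] [64] [66] [38] [72] → 6 storage units.
Total size 431 ft³; any packing needs at least ⌈431/100⌉ = 5 storage units.
An optimal packing achieves that bound: [72,27] [72,24] [66,19] [64] [49,38] → 5 storage units.
Excess: 6 − 5 = 1.

1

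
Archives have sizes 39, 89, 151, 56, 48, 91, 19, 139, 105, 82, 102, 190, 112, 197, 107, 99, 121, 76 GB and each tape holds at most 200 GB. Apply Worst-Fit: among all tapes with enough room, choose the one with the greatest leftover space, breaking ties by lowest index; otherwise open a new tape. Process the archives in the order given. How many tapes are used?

39 GB → tape 1 (remaining 161 GB)
89 GB → tape 1 (remaining 72 GB)
151 GB → tape 2 (remaining 49 GB)
56 GB → tape 1 (remaining 16 GB)
48 GB → tape 2 (remaining 1 GB)
91 GB → tape 3 (remaining 109 GB)
19 GB → tape 3 (remaining 90 GB)
139 GB → tape 4 (remaining 61 GB)
105 GB → tape 5 (remaining 95 GB)
82 GB → tape 5 (remaining 13 GB)
102 GB → tape 6 (remaining 98 GB)
190 GB → tape 7 (remaining 10 GB)
112 GB → tape 8 (remaining 88 GB)
197 GB → tape 9 (remaining 3 GB)
107 GB → tape 10 (remaining 93 GB)
99 GB → tape 11 (remaining 101 GB)
121 GB → tape 12 (remaining 79 GB)
76 GB → tape 11 (remaining 25 GB)
Final tapes: [39,89,56] [151,48] [91,19] [139] [105,82] [102] [190] [112] [197] [107] [99,76] [121].

12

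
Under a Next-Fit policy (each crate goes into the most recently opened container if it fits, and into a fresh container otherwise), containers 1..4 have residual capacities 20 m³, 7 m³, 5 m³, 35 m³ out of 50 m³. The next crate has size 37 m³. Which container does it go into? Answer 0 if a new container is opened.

0

Next-Fit only looks at container 4, which has 35 m³ free.
37 m³ does not fit, so a new container is opened.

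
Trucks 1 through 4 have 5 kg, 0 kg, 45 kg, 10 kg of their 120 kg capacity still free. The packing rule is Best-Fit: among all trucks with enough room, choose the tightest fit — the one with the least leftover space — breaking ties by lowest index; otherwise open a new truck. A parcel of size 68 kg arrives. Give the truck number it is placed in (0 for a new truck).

No truck has ≥ 68 kg free, so a new truck is opened.

0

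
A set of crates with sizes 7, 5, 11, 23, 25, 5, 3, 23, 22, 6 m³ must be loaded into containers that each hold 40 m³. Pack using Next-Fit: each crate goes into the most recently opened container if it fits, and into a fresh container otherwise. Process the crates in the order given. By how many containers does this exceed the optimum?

Next-Fit: [7,5,11] [23] [25,5,3] [23] [22,6] → 5 containers.
Total size 130 m³; any packing needs at least ⌈130/40⌉ = 4 containers.
An optimal packing achieves that bound: [25,11,3] [23,7,6] [23,5,5] [22] → 4 containers.
Excess: 5 − 4 = 1.

1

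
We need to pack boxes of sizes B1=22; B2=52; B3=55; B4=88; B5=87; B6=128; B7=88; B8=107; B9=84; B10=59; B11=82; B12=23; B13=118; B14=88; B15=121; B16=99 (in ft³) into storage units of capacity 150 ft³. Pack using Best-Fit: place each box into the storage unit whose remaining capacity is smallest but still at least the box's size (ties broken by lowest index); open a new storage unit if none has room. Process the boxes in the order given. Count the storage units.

B1 (22 ft³) → storage unit 1 (remaining 128 ft³)
B2 (52 ft³) → storage unit 1 (remaining 76 ft³)
B3 (55 ft³) → storage unit 1 (remaining 21 ft³)
B4 (88 ft³) → storage unit 2 (remaining 62 ft³)
B5 (87 ft³) → storage unit 3 (remaining 63 ft³)
B6 (128 ft³) → storage unit 4 (remaining 22 ft³)
B7 (88 ft³) → storage unit 5 (remaining 62 ft³)
B8 (107 ft³) → storage unit 6 (remaining 43 ft³)
B9 (84 ft³) → storage unit 7 (remaining 66 ft³)
B10 (59 ft³) → storage unit 2 (remaining 3 ft³)
B11 (82 ft³) → storage unit 8 (remaining 68 ft³)
B12 (23 ft³) → storage unit 6 (remaining 20 ft³)
B13 (118 ft³) → storage unit 9 (remaining 32 ft³)
B14 (88 ft³) → storage unit 10 (remaining 62 ft³)
B15 (121 ft³) → storage unit 11 (remaining 29 ft³)
B16 (99 ft³) → storage unit 12 (remaining 51 ft³)

12 storage units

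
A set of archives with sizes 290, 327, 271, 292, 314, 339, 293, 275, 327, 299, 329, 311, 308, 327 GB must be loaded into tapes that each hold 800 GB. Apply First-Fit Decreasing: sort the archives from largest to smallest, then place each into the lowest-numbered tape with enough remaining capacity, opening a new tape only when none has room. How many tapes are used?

7

Sorted descending: 339, 329, 327, 327, 327, 314, 311, 308, 299, 293, 292, 290, 275, 271.
Put 339 GB in tape 1; 461 GB remain.
Put 329 GB in tape 1; 132 GB remain.
Put 327 GB in tape 2; 473 GB remain.
Put 327 GB in tape 2; 146 GB remain.
Put 327 GB in tape 3; 473 GB remain.
Put 314 GB in tape 3; 159 GB remain.
Put 311 GB in tape 4; 489 GB remain.
Put 308 GB in tape 4; 181 GB remain.
Put 299 GB in tape 5; 501 GB remain.
Put 293 GB in tape 5; 208 GB remain.
Put 292 GB in tape 6; 508 GB remain.
Put 290 GB in tape 6; 218 GB remain.
Put 275 GB in tape 7; 525 GB remain.
Put 271 GB in tape 7; 254 GB remain.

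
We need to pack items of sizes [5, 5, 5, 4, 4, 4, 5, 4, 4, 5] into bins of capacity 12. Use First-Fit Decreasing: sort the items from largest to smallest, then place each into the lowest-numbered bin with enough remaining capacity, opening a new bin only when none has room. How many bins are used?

Sorted descending: 5, 5, 5, 5, 5, 4, 4, 4, 4, 4.
bin 1: place 5, 7 left
bin 1: place 5, 2 left
bin 2: place 5, 7 left
bin 2: place 5, 2 left
bin 3: place 5, 7 left
bin 3: place 4, 3 left
bin 4: place 4, 8 left
bin 4: place 4, 4 left
bin 4: place 4, 0 left
bin 5: place 4, 8 left

5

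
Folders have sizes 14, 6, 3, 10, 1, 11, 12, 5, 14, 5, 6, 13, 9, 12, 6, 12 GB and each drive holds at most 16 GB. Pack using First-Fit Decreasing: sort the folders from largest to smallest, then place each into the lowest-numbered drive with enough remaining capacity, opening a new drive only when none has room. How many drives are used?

Sorted descending: 14, 14, 13, 12, 12, 12, 11, 10, 9, 6, 6, 6, 5, 5, 3, 1.
14 GB → drive 1 (remaining 2 GB)
14 GB → drive 2 (remaining 2 GB)
13 GB → drive 3 (remaining 3 GB)
12 GB → drive 4 (remaining 4 GB)
12 GB → drive 5 (remaining 4 GB)
12 GB → drive 6 (remaining 4 GB)
11 GB → drive 7 (remaining 5 GB)
10 GB → drive 8 (remaining 6 GB)
9 GB → drive 9 (remaining 7 GB)
6 GB → drive 8 (remaining 0 GB)
6 GB → drive 9 (remaining 1 GB)
6 GB → drive 10 (remaining 10 GB)
5 GB → drive 7 (remaining 0 GB)
5 GB → drive 10 (remaining 5 GB)
3 GB → drive 3 (remaining 0 GB)
1 GB → drive 1 (remaining 1 GB)
Final drives: [14,1] [14] [13,3] [12] [12] [12] [11,5] [10,6] [9,6] [6,5].

10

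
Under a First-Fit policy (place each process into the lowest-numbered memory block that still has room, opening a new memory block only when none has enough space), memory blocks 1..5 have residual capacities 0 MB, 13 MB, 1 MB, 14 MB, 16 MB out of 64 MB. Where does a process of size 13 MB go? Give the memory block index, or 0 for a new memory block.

Memory blocks with room: memory block 2 (13 MB), memory block 4 (14 MB), memory block 5 (16 MB).
The first with room is memory block 2.

2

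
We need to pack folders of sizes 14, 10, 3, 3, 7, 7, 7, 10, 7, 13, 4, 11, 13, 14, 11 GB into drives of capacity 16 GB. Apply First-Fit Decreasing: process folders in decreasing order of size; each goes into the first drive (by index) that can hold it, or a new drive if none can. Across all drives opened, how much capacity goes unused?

26

Sorted descending: 14, 14, 13, 13, 11, 11, 10, 10, 7, 7, 7, 7, 4, 3, 3.
Put 14 GB in drive 1; 2 GB remain.
Put 14 GB in drive 2; 2 GB remain.
Put 13 GB in drive 3; 3 GB remain.
Put 13 GB in drive 4; 3 GB remain.
Put 11 GB in drive 5; 5 GB remain.
Put 11 GB in drive 6; 5 GB remain.
Put 10 GB in drive 7; 6 GB remain.
Put 10 GB in drive 8; 6 GB remain.
Put 7 GB in drive 9; 9 GB remain.
Put 7 GB in drive 9; 2 GB remain.
Put 7 GB in drive 10; 9 GB remain.
Put 7 GB in drive 10; 2 GB remain.
Put 4 GB in drive 5; 1 GB remain.
Put 3 GB in drive 3; 0 GB remain.
Put 3 GB in drive 4; 0 GB remain.
10 drives × 16 GB = 160 GB; used 134 GB; unused 26 GB.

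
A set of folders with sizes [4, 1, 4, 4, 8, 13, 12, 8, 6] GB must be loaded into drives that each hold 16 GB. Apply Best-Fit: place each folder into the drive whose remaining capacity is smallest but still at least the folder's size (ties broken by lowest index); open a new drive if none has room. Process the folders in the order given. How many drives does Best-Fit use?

4 GB → drive 1 (remaining 12 GB)
1 GB → drive 1 (remaining 11 GB)
4 GB → drive 1 (remaining 7 GB)
4 GB → drive 1 (remaining 3 GB)
8 GB → drive 2 (remaining 8 GB)
13 GB → drive 3 (remaining 3 GB)
12 GB → drive 4 (remaining 4 GB)
8 GB → drive 2 (remaining 0 GB)
6 GB → drive 5 (remaining 10 GB)
Final drives: [4,1,4,4] [8,8] [13] [12] [6].

5 drives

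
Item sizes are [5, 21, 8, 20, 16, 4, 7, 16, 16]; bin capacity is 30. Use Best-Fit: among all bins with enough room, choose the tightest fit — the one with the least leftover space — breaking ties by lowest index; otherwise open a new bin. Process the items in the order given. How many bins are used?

5 → bin 1 (remaining 25)
21 → bin 1 (remaining 4)
8 → bin 2 (remaining 22)
20 → bin 2 (remaining 2)
16 → bin 3 (remaining 14)
4 → bin 1 (remaining 0)
7 → bin 3 (remaining 7)
16 → bin 4 (remaining 14)
16 → bin 5 (remaining 14)
Final bins: [5,21,4] [8,20] [16,7] [16] [16].

5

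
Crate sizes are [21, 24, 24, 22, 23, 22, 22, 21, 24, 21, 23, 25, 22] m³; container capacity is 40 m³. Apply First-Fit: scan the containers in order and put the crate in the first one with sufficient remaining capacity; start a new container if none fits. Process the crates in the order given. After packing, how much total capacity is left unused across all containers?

226

21 m³ → container 1 (remaining 19 m³)
24 m³ → container 2 (remaining 16 m³)
24 m³ → container 3 (remaining 16 m³)
22 m³ → container 4 (remaining 18 m³)
23 m³ → container 5 (remaining 17 m³)
22 m³ → container 6 (remaining 18 m³)
22 m³ → container 7 (remaining 18 m³)
21 m³ → container 8 (remaining 19 m³)
24 m³ → container 9 (remaining 16 m³)
21 m³ → container 10 (remaining 19 m³)
23 m³ → container 11 (remaining 17 m³)
25 m³ → container 12 (remaining 15 m³)
22 m³ → container 13 (remaining 18 m³)
13 containers × 40 m³ = 520 m³; used 294 m³; unused 226 m³.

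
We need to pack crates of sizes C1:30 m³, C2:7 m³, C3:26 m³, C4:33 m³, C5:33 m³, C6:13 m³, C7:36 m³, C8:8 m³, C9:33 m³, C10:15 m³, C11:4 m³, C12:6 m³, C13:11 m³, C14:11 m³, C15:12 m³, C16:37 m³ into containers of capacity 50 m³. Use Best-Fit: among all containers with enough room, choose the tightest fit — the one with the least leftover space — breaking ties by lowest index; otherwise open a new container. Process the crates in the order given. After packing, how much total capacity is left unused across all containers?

35

container 1: place C1 (30 m³), 20 m³ left
container 1: place C2 (7 m³), 13 m³ left
container 2: place C3 (26 m³), 24 m³ left
container 3: place C4 (33 m³), 17 m³ left
container 4: place C5 (33 m³), 17 m³ left
container 1: place C6 (13 m³), 0 m³ left
container 5: place C7 (36 m³), 14 m³ left
container 5: place C8 (8 m³), 6 m³ left
container 6: place C9 (33 m³), 17 m³ left
container 3: place C10 (15 m³), 2 m³ left
container 5: place C11 (4 m³), 2 m³ left
container 4: place C12 (6 m³), 11 m³ left
container 4: place C13 (11 m³), 0 m³ left
container 6: place C14 (11 m³), 6 m³ left
container 2: place C15 (12 m³), 12 m³ left
container 7: place C16 (37 m³), 13 m³ left
7 containers × 50 m³ = 350 m³; used 315 m³; unused 35 m³.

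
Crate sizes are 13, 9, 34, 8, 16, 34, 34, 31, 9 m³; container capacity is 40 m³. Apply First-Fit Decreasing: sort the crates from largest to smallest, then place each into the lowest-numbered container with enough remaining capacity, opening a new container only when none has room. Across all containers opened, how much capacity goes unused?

Sorted descending: 34, 34, 34, 31, 16, 13, 9, 9, 8.
Put 34 m³ in container 1; 6 m³ remain.
Put 34 m³ in container 2; 6 m³ remain.
Put 34 m³ in container 3; 6 m³ remain.
Put 31 m³ in container 4; 9 m³ remain.
Put 16 m³ in container 5; 24 m³ remain.
Put 13 m³ in container 5; 11 m³ remain.
Put 9 m³ in container 4; 0 m³ remain.
Put 9 m³ in container 5; 2 m³ remain.
Put 8 m³ in container 6; 32 m³ remain.
6 containers × 40 m³ = 240 m³; used 188 m³; unused 52 m³.

52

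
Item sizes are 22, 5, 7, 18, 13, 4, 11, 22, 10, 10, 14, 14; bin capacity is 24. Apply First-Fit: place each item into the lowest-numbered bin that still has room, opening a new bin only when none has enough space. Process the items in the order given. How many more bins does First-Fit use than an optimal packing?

First-Fit: [22] [5,7,4] [18] [13,11] [22] [10,10] [14] [14] → 8 bins.
Total size 150; any packing needs at least ⌈150/24⌉ = 7 bins.
An optimal packing achieves that bound: [22] [22] [18,5] [14,10] [14,10] [13,11] [7,4] → 7 bins.
Excess: 8 − 7 = 1.

1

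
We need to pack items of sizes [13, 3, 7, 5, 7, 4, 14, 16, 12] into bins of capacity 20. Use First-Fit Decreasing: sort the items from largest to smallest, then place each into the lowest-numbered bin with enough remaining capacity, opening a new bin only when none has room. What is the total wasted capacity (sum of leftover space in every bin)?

19

Sorted descending: 16, 14, 13, 12, 7, 7, 5, 4, 3.
Put 16 in bin 1; 4 remain.
Put 14 in bin 2; 6 remain.
Put 13 in bin 3; 7 remain.
Put 12 in bin 4; 8 remain.
Put 7 in bin 3; 0 remain.
Put 7 in bin 4; 1 remain.
Put 5 in bin 2; 1 remain.
Put 4 in bin 1; 0 remain.
Put 3 in bin 5; 17 remain.
5 bins × 20 = 100; used 81; unused 19.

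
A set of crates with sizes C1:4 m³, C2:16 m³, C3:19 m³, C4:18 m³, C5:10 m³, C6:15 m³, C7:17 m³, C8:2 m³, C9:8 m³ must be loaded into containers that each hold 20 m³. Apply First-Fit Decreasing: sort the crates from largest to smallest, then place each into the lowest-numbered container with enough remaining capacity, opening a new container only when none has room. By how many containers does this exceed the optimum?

First-Fit Decreasing: [19] [18,2] [17] [16,4] [15] [10,8] → 6 containers.
Total size 109 m³; any packing needs at least ⌈109/20⌉ = 6 containers.
So 6 is already optimal.

0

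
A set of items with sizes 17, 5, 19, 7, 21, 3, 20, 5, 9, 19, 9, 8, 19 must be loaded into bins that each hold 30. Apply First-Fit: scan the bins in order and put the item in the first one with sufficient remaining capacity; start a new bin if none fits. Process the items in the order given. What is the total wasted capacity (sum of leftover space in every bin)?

19

bin 1: place 17, 13 left
bin 1: place 5, 8 left
bin 2: place 19, 11 left
bin 1: place 7, 1 left
bin 3: place 21, 9 left
bin 2: place 3, 8 left
bin 4: place 20, 10 left
bin 2: place 5, 3 left
bin 3: place 9, 0 left
bin 5: place 19, 11 left
bin 4: place 9, 1 left
bin 5: place 8, 3 left
bin 6: place 19, 11 left
6 bins × 30 = 180; used 161; unused 19.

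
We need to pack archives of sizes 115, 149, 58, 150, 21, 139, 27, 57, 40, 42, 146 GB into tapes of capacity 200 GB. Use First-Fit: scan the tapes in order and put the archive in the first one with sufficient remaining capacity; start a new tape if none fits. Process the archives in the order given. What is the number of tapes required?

5 tapes

115 GB → tape 1 (remaining 85 GB)
149 GB → tape 2 (remaining 51 GB)
58 GB → tape 1 (remaining 27 GB)
150 GB → tape 3 (remaining 50 GB)
21 GB → tape 1 (remaining 6 GB)
139 GB → tape 4 (remaining 61 GB)
27 GB → tape 2 (remaining 24 GB)
57 GB → tape 4 (remaining 4 GB)
40 GB → tape 3 (remaining 10 GB)
42 GB → tape 5 (remaining 158 GB)
146 GB → tape 5 (remaining 12 GB)
Final tapes: [115,58,21] [149,27] [150,40] [139,57] [42,146].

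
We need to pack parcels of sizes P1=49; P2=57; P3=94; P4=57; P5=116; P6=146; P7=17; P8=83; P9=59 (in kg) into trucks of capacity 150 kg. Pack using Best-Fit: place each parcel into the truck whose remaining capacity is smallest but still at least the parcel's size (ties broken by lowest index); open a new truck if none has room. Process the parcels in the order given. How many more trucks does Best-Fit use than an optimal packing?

1

Best-Fit: [49,57] [94] [57,83] [116,17] [146] [59] → 6 trucks.
Total size 678 kg; any packing needs at least ⌈678/150⌉ = 5 trucks.
An optimal packing achieves that bound: [146] [116,17] [94,49] [83,59] [57,57] → 5 trucks.
Excess: 6 − 5 = 1.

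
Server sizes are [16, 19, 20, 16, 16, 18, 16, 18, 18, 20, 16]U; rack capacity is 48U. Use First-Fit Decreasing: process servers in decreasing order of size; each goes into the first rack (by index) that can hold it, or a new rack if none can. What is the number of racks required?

Sorted descending: 20, 20, 19, 18, 18, 18, 16, 16, 16, 16, 16.
20U → rack 1 (remaining 28U)
20U → rack 1 (remaining 8U)
19U → rack 2 (remaining 29U)
18U → rack 2 (remaining 11U)
18U → rack 3 (remaining 30U)
18U → rack 3 (remaining 12U)
16U → rack 4 (remaining 32U)
16U → rack 4 (remaining 16U)
16U → rack 4 (remaining 0U)
16U → rack 5 (remaining 32U)
16U → rack 5 (remaining 16U)
Final racks: [20,20] [19,18] [18,18] [16,16,16] [16,16].

5 racks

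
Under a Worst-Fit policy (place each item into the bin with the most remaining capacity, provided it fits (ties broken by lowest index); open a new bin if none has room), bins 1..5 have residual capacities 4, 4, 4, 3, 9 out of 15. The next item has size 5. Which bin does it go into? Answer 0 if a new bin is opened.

5

Bins with room: bin 5 (9).
Most room is bin 5 with 9 free.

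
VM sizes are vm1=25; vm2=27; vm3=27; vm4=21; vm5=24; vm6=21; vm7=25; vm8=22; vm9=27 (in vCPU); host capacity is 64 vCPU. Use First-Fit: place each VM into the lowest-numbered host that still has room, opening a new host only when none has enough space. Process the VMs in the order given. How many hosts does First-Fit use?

Put vm1 (25 vCPU) in host 1; 39 vCPU remain.
Put vm2 (27 vCPU) in host 1; 12 vCPU remain.
Put vm3 (27 vCPU) in host 2; 37 vCPU remain.
Put vm4 (21 vCPU) in host 2; 16 vCPU remain.
Put vm5 (24 vCPU) in host 3; 40 vCPU remain.
Put vm6 (21 vCPU) in host 3; 19 vCPU remain.
Put vm7 (25 vCPU) in host 4; 39 vCPU remain.
Put vm8 (22 vCPU) in host 4; 17 vCPU remain.
Put vm9 (27 vCPU) in host 5; 37 vCPU remain.

5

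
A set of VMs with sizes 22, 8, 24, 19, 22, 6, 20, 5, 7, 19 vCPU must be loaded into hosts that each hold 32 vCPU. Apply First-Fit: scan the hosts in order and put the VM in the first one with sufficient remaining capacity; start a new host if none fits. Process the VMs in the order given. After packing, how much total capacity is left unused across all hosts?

22 vCPU → host 1 (remaining 10 vCPU)
8 vCPU → host 1 (remaining 2 vCPU)
24 vCPU → host 2 (remaining 8 vCPU)
19 vCPU → host 3 (remaining 13 vCPU)
22 vCPU → host 4 (remaining 10 vCPU)
6 vCPU → host 2 (remaining 2 vCPU)
20 vCPU → host 5 (remaining 12 vCPU)
5 vCPU → host 3 (remaining 8 vCPU)
7 vCPU → host 3 (remaining 1 vCPU)
19 vCPU → host 6 (remaining 13 vCPU)
6 hosts × 32 vCPU = 192 vCPU; used 152 vCPU; unused 40 vCPU.

40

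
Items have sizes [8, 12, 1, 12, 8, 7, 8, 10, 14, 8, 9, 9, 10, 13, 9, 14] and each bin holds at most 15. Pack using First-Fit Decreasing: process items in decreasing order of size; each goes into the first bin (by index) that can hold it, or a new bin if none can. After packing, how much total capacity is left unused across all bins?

Sorted descending: 14, 14, 13, 12, 12, 10, 10, 9, 9, 9, 8, 8, 8, 8, 7, 1.
Put 14 in bin 1; 1 remain.
Put 14 in bin 2; 1 remain.
Put 13 in bin 3; 2 remain.
Put 12 in bin 4; 3 remain.
Put 12 in bin 5; 3 remain.
Put 10 in bin 6; 5 remain.
Put 10 in bin 7; 5 remain.
Put 9 in bin 8; 6 remain.
Put 9 in bin 9; 6 remain.
Put 9 in bin 10; 6 remain.
Put 8 in bin 11; 7 remain.
Put 8 in bin 12; 7 remain.
Put 8 in bin 13; 7 remain.
Put 8 in bin 14; 7 remain.
Put 7 in bin 11; 0 remain.
Put 1 in bin 1; 0 remain.
14 bins × 15 = 210; used 152; unused 58.

58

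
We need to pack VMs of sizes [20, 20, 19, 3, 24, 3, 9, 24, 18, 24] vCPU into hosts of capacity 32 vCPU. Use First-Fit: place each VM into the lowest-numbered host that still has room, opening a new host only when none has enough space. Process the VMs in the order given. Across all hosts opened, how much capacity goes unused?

60

Put 20 vCPU in host 1; 12 vCPU remain.
Put 20 vCPU in host 2; 12 vCPU remain.
Put 19 vCPU in host 3; 13 vCPU remain.
Put 3 vCPU in host 1; 9 vCPU remain.
Put 24 vCPU in host 4; 8 vCPU remain.
Put 3 vCPU in host 1; 6 vCPU remain.
Put 9 vCPU in host 2; 3 vCPU remain.
Put 24 vCPU in host 5; 8 vCPU remain.
Put 18 vCPU in host 6; 14 vCPU remain.
Put 24 vCPU in host 7; 8 vCPU remain.
7 hosts × 32 vCPU = 224 vCPU; used 164 vCPU; unused 60 vCPU.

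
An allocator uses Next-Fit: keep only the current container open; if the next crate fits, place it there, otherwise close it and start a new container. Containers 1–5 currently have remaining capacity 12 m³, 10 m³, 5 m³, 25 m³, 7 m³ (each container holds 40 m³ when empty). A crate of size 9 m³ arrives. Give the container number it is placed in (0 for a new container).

Next-Fit only looks at container 5, which has 7 m³ free.
9 m³ does not fit, so a new container is opened.

0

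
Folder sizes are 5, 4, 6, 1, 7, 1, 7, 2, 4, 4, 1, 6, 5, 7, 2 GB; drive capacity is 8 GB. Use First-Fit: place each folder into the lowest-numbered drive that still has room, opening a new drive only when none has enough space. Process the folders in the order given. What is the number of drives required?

Put 5 GB in drive 1; 3 GB remain.
Put 4 GB in drive 2; 4 GB remain.
Put 6 GB in drive 3; 2 GB remain.
Put 1 GB in drive 1; 2 GB remain.
Put 7 GB in drive 4; 1 GB remain.
Put 1 GB in drive 1; 1 GB remain.
Put 7 GB in drive 5; 1 GB remain.
Put 2 GB in drive 2; 2 GB remain.
Put 4 GB in drive 6; 4 GB remain.
Put 4 GB in drive 6; 0 GB remain.
Put 1 GB in drive 1; 0 GB remain.
Put 6 GB in drive 7; 2 GB remain.
Put 5 GB in drive 8; 3 GB remain.
Put 7 GB in drive 9; 1 GB remain.
Put 2 GB in drive 2; 0 GB remain.

9 drives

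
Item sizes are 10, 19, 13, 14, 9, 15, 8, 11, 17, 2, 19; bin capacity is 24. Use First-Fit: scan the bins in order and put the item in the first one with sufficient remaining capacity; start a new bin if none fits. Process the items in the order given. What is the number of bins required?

7

bin 1: place 10, 14 left
bin 2: place 19, 5 left
bin 1: place 13, 1 left
bin 3: place 14, 10 left
bin 3: place 9, 1 left
bin 4: place 15, 9 left
bin 4: place 8, 1 left
bin 5: place 11, 13 left
bin 6: place 17, 7 left
bin 2: place 2, 3 left
bin 7: place 19, 5 left
Final bins: [10,13] [19,2] [14,9] [15,8] [11] [17] [19].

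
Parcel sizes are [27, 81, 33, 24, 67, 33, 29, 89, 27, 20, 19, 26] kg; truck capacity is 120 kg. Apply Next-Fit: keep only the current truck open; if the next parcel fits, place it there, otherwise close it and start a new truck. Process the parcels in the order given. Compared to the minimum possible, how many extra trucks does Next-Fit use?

Next-Fit: [27,81] [33,24] [67,33] [29,89] [27,20,19,26] → 5 trucks.
Total size 475 kg; any packing needs at least ⌈475/120⌉ = 4 trucks.
An optimal packing achieves that bound: [89,29] [81,20,19] [67,27,26] [33,33,27,24] → 4 trucks.
Excess: 5 − 4 = 1.

1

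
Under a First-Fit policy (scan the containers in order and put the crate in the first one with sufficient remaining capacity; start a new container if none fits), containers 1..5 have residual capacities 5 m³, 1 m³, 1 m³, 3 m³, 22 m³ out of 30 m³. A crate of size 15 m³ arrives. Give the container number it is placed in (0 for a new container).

Containers with room: container 5 (22 m³).
The first with room is container 5.

5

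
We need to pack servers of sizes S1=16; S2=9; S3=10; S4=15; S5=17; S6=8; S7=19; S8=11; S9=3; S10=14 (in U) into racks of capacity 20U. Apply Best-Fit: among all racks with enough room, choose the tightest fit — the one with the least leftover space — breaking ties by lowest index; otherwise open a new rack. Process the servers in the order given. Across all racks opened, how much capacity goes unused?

18

rack 1: place S1 (16U), 4U left
rack 2: place S2 (9U), 11U left
rack 2: place S3 (10U), 1U left
rack 3: place S4 (15U), 5U left
rack 4: place S5 (17U), 3U left
rack 5: place S6 (8U), 12U left
rack 6: place S7 (19U), 1U left
rack 5: place S8 (11U), 1U left
rack 4: place S9 (3U), 0U left
rack 7: place S10 (14U), 6U left
7 racks × 20U = 140U; used 122U; unused 18U.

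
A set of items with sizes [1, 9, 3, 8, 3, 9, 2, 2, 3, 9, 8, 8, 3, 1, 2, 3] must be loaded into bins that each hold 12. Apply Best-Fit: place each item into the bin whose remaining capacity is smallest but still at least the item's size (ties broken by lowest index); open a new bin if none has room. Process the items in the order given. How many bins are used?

7 bins

bin 1: place 1, 11 left
bin 1: place 9, 2 left
bin 2: place 3, 9 left
bin 2: place 8, 1 left
bin 3: place 3, 9 left
bin 3: place 9, 0 left
bin 1: place 2, 0 left
bin 4: place 2, 10 left
bin 4: place 3, 7 left
bin 5: place 9, 3 left
bin 6: place 8, 4 left
bin 7: place 8, 4 left
bin 5: place 3, 0 left
bin 2: place 1, 0 left
bin 6: place 2, 2 left
bin 7: place 3, 1 left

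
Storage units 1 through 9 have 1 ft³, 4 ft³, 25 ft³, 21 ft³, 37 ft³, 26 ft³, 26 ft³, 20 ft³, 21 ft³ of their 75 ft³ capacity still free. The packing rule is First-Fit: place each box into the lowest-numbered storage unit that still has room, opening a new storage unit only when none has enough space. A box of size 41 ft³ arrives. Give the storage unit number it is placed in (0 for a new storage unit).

No storage unit has ≥ 41 ft³ free, so a new storage unit is opened.

0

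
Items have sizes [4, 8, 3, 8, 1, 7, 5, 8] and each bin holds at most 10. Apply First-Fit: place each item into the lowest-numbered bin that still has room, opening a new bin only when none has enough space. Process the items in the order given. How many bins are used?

Put 4 in bin 1; 6 remain.
Put 8 in bin 2; 2 remain.
Put 3 in bin 1; 3 remain.
Put 8 in bin 3; 2 remain.
Put 1 in bin 1; 2 remain.
Put 7 in bin 4; 3 remain.
Put 5 in bin 5; 5 remain.
Put 8 in bin 6; 2 remain.
Final bins: [4,3,1] [8] [8] [7] [5] [8].

6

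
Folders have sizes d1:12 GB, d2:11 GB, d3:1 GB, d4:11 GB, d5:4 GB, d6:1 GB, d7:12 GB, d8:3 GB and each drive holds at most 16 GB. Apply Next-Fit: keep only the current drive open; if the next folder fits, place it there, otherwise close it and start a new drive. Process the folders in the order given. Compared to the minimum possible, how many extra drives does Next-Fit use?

Next-Fit: [12] [11,1] [11,4,1] [12,3] → 4 drives.
Total size 55 GB; any packing needs at least ⌈55/16⌉ = 4 drives.
So 4 is already optimal.

0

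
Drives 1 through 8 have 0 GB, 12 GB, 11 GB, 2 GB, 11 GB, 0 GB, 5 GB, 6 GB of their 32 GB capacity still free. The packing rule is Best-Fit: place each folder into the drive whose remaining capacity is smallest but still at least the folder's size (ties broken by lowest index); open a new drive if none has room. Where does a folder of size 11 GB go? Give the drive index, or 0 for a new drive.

Drives with room: drive 2 (12 GB), drive 3 (11 GB), drive 5 (11 GB).
Tightest fit is drive 3 with 11 GB free.

3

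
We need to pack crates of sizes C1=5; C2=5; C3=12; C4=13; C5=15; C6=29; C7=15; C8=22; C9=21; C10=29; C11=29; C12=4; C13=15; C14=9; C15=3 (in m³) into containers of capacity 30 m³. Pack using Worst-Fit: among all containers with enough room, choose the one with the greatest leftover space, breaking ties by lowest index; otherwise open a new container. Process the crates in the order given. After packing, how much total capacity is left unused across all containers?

Put C1 (5 m³) in container 1; 25 m³ remain.
Put C2 (5 m³) in container 1; 20 m³ remain.
Put C3 (12 m³) in container 1; 8 m³ remain.
Put C4 (13 m³) in container 2; 17 m³ remain.
Put C5 (15 m³) in container 2; 2 m³ remain.
Put C6 (29 m³) in container 3; 1 m³ remain.
Put C7 (15 m³) in container 4; 15 m³ remain.
Put C8 (22 m³) in container 5; 8 m³ remain.
Put C9 (21 m³) in container 6; 9 m³ remain.
Put C10 (29 m³) in container 7; 1 m³ remain.
Put C11 (29 m³) in container 8; 1 m³ remain.
Put C12 (4 m³) in container 4; 11 m³ remain.
Put C13 (15 m³) in container 9; 15 m³ remain.
Put C14 (9 m³) in container 9; 6 m³ remain.
Put C15 (3 m³) in container 4; 8 m³ remain.
9 containers × 30 m³ = 270 m³; used 226 m³; unused 44 m³.

44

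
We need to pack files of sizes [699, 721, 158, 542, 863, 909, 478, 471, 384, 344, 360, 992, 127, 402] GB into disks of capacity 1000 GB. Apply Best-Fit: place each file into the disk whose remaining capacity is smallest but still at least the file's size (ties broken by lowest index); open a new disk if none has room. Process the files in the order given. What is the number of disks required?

699 GB → disk 1 (remaining 301 GB)
721 GB → disk 2 (remaining 279 GB)
158 GB → disk 2 (remaining 121 GB)
542 GB → disk 3 (remaining 458 GB)
863 GB → disk 4 (remaining 137 GB)
909 GB → disk 5 (remaining 91 GB)
478 GB → disk 6 (remaining 522 GB)
471 GB → disk 6 (remaining 51 GB)
384 GB → disk 3 (remaining 74 GB)
344 GB → disk 7 (remaining 656 GB)
360 GB → disk 7 (remaining 296 GB)
992 GB → disk 8 (remaining 8 GB)
127 GB → disk 4 (remaining 10 GB)
402 GB → disk 9 (remaining 598 GB)

9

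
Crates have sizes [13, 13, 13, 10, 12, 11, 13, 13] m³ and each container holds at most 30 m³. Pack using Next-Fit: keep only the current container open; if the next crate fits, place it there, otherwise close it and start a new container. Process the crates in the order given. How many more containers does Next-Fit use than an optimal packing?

Next-Fit: [13,13] [13,10] [12,11] [13,13] → 4 containers.
Total size 98 m³; any packing needs at least ⌈98/30⌉ = 4 containers.
So 4 is already optimal.

0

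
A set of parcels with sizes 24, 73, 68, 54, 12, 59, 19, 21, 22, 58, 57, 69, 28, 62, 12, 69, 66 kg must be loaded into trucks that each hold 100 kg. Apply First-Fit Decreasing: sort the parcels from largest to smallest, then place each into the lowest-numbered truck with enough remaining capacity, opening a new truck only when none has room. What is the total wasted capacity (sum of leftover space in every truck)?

227

Sorted descending: 73, 69, 69, 68, 66, 62, 59, 58, 57, 54, 28, 24, 22, 21, 19, 12, 12.
73 kg → truck 1 (remaining 27 kg)
69 kg → truck 2 (remaining 31 kg)
69 kg → truck 3 (remaining 31 kg)
68 kg → truck 4 (remaining 32 kg)
66 kg → truck 5 (remaining 34 kg)
62 kg → truck 6 (remaining 38 kg)
59 kg → truck 7 (remaining 41 kg)
58 kg → truck 8 (remaining 42 kg)
57 kg → truck 9 (remaining 43 kg)
54 kg → truck 10 (remaining 46 kg)
28 kg → truck 2 (remaining 3 kg)
24 kg → truck 1 (remaining 3 kg)
22 kg → truck 3 (remaining 9 kg)
21 kg → truck 4 (remaining 11 kg)
19 kg → truck 5 (remaining 15 kg)
12 kg → truck 5 (remaining 3 kg)
12 kg → truck 6 (remaining 26 kg)
10 trucks × 100 kg = 1000 kg; used 773 kg; unused 227 kg.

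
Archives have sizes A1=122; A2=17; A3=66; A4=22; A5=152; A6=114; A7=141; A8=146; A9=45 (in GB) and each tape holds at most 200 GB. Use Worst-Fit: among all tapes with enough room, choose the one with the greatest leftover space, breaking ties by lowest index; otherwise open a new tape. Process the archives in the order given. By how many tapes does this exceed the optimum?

1

Worst-Fit: [122,17] [66,22,45] [152] [114] [141] [146] → 6 tapes.
Total size 825 GB; any packing needs at least ⌈825/200⌉ = 5 tapes.
An optimal packing achieves that bound: [152,45] [146,22,17] [141] [122,66] [114] → 5 tapes.
Excess: 6 − 5 = 1.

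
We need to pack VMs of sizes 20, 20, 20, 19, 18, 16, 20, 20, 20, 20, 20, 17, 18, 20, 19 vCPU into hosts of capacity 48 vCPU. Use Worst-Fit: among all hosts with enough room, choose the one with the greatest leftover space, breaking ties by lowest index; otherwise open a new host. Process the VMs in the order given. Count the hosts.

8

host 1: place 20 vCPU, 28 vCPU left
host 1: place 20 vCPU, 8 vCPU left
host 2: place 20 vCPU, 28 vCPU left
host 2: place 19 vCPU, 9 vCPU left
host 3: place 18 vCPU, 30 vCPU left
host 3: place 16 vCPU, 14 vCPU left
host 4: place 20 vCPU, 28 vCPU left
host 4: place 20 vCPU, 8 vCPU left
host 5: place 20 vCPU, 28 vCPU left
host 5: place 20 vCPU, 8 vCPU left
host 6: place 20 vCPU, 28 vCPU left
host 6: place 17 vCPU, 11 vCPU left
host 7: place 18 vCPU, 30 vCPU left
host 7: place 20 vCPU, 10 vCPU left
host 8: place 19 vCPU, 29 vCPU left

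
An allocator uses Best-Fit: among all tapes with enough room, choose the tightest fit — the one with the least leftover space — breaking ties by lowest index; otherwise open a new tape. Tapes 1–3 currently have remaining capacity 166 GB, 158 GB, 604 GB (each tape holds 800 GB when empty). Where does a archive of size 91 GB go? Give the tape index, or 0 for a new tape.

Tapes with room: tape 1 (166 GB), tape 2 (158 GB), tape 3 (604 GB).
Tightest fit is tape 2 with 158 GB free.

2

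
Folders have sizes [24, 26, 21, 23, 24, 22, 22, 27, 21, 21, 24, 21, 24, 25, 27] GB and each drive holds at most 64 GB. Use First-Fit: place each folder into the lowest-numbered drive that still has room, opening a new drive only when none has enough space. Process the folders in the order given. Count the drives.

drive 1: place 24 GB, 40 GB left
drive 1: place 26 GB, 14 GB left
drive 2: place 21 GB, 43 GB left
drive 2: place 23 GB, 20 GB left
drive 3: place 24 GB, 40 GB left
drive 3: place 22 GB, 18 GB left
drive 4: place 22 GB, 42 GB left
drive 4: place 27 GB, 15 GB left
drive 5: place 21 GB, 43 GB left
drive 5: place 21 GB, 22 GB left
drive 6: place 24 GB, 40 GB left
drive 5: place 21 GB, 1 GB left
drive 6: place 24 GB, 16 GB left
drive 7: place 25 GB, 39 GB left
drive 7: place 27 GB, 12 GB left

7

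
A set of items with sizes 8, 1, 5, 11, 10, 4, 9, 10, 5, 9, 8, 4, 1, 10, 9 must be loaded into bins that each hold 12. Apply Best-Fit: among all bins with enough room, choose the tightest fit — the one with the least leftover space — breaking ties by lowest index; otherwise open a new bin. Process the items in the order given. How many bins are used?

Put 8 in bin 1; 4 remain.
Put 1 in bin 1; 3 remain.
Put 5 in bin 2; 7 remain.
Put 11 in bin 3; 1 remain.
Put 10 in bin 4; 2 remain.
Put 4 in bin 2; 3 remain.
Put 9 in bin 5; 3 remain.
Put 10 in bin 6; 2 remain.
Put 5 in bin 7; 7 remain.
Put 9 in bin 8; 3 remain.
Put 8 in bin 9; 4 remain.
Put 4 in bin 9; 0 remain.
Put 1 in bin 3; 0 remain.
Put 10 in bin 10; 2 remain.
Put 9 in bin 11; 3 remain.
Final bins: [8,1] [5,4] [11,1] [10] [9] [10] [5] [9] [8,4] [10] [9].

11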